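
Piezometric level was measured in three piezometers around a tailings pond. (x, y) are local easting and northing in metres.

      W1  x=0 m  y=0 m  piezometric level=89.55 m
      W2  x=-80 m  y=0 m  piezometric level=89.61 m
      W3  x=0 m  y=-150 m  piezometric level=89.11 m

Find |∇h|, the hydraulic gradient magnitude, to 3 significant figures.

0.00303

∂h/∂x = (89.61 − 89.55) / (-80 − 0) = -0.0007500
∂h/∂y = (89.11 − 89.55) / (-150 − 0) = +0.002933
|∇h| = √(-0.0007500² + 0.002933²) = 0.003027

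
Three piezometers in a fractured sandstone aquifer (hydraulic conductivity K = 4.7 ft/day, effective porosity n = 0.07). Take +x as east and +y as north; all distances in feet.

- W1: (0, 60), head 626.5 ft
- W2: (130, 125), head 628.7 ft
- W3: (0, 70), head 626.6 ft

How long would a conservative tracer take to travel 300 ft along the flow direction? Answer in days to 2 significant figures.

Differences from W1: to W2 (Δx, Δy, Δh) = (130, 65, +2.2); to W3 = (0, 10, +0.1).
Determinant of the coordinate differences = 130·10 − 0·65 = 1300.
∂h/∂x = [(+2.2)·10 − (+0.1)·65] / 1300 = +0.01192
∂h/∂y = [130·(+0.1) − 0·(+2.2)] / 1300 = +0.01000
|∇h| = √(0.01192² + 0.01000²) = 0.01556
Seepage velocity v = K·i/n = 4.7 × 0.01556 / 0.07 = 1.045 ft/day.
t = 300 / 1.045 = 287.1 days.

290 days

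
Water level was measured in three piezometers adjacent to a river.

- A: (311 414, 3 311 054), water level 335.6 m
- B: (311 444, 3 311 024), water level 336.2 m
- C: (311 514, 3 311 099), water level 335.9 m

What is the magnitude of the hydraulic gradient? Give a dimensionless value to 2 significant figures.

0.014

Taking A as reference: B−A = (30, -30, +0.6); C−A = (100, 45, +0.3).
Solve a·Δx + b·Δy = Δh: det = 30·45 − 100·(-30) = 4350.
∂h/∂x = [(+0.6)·45 − (+0.3)·(-30)] / 4350 = +0.008276
∂h/∂y = [30·(+0.3) − 100·(+0.6)] / 4350 = -0.01172
|∇h| = √(0.008276² + -0.01172²) = 0.01435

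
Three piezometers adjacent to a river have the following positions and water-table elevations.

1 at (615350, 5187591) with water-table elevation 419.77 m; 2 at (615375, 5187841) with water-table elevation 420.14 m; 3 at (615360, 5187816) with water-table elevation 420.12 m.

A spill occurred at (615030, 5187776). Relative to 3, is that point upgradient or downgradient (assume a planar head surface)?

upgradient

Differences from 1: to 2 (Δx, Δy, Δh) = (25, 250, +0.37); to 3 = (10, 225, +0.35).
Solve a·Δx + b·Δy = Δh: det = 25·225 − 10·250 = 3125.
∂h/∂x = [(+0.37)·225 − (+0.35)·250] / 3125 = -0.001360
∂h/∂y = [25·(+0.35) − 10·(+0.37)] / 3125 = +0.001616
Head at (615030, 5187776) = 419.77 + (-0.001360)·(-320) + (+0.001616)·(185) = 420.50 m.
That is higher than the 420.12 m at 3, so the point is upgradient.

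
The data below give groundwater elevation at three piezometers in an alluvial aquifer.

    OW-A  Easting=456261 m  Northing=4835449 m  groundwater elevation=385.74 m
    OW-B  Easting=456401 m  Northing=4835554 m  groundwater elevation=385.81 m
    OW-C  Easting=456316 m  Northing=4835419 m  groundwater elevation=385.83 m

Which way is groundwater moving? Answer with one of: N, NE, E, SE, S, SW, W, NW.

Differences from OW-A: to OW-B (Δx, Δy, Δh) = (140, 105, +0.07); to OW-C = (55, -30, +0.09).
Solve a·Δx + b·Δy = Δh: det = 140·(-30) − 55·105 = -9975.
∂h/∂x = [(+0.07)·(-30) − (+0.09)·105] / -9975 = +0.001158
∂h/∂y = [140·(+0.09) − 55·(+0.07)] / -9975 = -0.0008772
Flow = −∇h = (-0.001158 east, +0.0008772 north), which points northwest.

NW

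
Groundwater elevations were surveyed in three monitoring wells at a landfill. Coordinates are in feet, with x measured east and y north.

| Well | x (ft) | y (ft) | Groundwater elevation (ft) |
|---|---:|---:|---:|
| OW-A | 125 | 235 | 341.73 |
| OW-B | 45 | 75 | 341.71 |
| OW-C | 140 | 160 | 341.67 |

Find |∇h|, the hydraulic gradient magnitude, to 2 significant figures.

0.0011

With h = a·x + b·y + c and OW-A as origin, the differences give:
  (-80)·a + (-160)·b = -0.02
  15·a + (-75)·b = -0.06
Eliminate b (×(-75) and ×(-160), subtract): 8400·a = -8.100 → a = ∂h/∂x = -0.0009643
Back-substitute: b = ∂h/∂y = +0.0006071.
|∇h| = √(-0.0009643² + 0.0006071²) = 0.001139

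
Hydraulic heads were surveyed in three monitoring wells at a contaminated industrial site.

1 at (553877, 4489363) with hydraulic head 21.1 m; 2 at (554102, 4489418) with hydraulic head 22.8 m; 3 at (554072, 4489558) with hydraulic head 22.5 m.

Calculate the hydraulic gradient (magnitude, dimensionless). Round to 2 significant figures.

0.0077

With h = a·x + b·y + c and 1 as origin, the differences give:
  225·a + 55·b = +1.7
  195·a + 195·b = +1.4
Eliminate b (×195 and ×55, subtract): 33150·a = 254.50 → a = ∂h/∂x = +0.007677
Back-substitute: b = ∂h/∂y = -0.0004977.
|∇h| = √(0.007677² + -0.0004977²) = 0.007693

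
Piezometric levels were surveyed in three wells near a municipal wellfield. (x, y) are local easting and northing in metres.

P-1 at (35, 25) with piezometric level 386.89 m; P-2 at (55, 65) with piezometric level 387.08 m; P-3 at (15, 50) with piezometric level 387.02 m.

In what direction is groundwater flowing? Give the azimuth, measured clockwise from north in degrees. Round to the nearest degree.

176°

With h = a·x + b·y + c and P-1 as origin, the differences give:
  20·a + 40·b = +0.19
  (-20)·a + 25·b = +0.13
Eliminate b (×25 and ×40, subtract): 1300·a = -0.450 → a = ∂h/∂x = -0.0003462
Back-substitute: b = ∂h/∂y = +0.004923.
Flow direction (−∇h) has components (+0.0003462 E, -0.004923 N).
Azimuth = atan2(E, N) = atan2(+0.0003462, -0.004923) = 176.0° ≈ 176°.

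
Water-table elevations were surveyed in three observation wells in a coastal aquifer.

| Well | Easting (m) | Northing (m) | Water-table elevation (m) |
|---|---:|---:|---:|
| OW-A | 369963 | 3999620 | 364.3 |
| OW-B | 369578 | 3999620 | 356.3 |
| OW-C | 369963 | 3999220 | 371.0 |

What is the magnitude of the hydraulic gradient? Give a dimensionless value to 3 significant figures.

0.0267

∂h/∂x = (356.3 − 364.3) / (369578 − 369963) = +0.02078
∂h/∂y = (371.0 − 364.3) / (3999220 − 3999620) = -0.01675
|∇h| = √(0.02078² + -0.01675²) = 0.02669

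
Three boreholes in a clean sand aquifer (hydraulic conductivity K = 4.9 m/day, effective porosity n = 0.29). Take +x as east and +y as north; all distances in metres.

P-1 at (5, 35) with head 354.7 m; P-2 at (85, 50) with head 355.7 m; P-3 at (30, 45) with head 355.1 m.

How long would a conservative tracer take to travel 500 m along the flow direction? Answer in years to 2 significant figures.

With h = a·x + b·y + c and P-1 as origin, the differences give:
  80·a + 15·b = +1.0
  25·a + 10·b = +0.4
Eliminate b (×10 and ×15, subtract): 425·a = 4.00 → a = ∂h/∂x = +0.009412
Back-substitute: b = ∂h/∂y = +0.01647.
|∇h| = √(0.009412² + 0.01647²) = 0.01897
Seepage velocity v = K·i/n = 4.9 × 0.01897 / 0.29 = 0.3205 m/day.
t = 500 / 0.3205 = 1560 days = 4.27 years.

4.3 years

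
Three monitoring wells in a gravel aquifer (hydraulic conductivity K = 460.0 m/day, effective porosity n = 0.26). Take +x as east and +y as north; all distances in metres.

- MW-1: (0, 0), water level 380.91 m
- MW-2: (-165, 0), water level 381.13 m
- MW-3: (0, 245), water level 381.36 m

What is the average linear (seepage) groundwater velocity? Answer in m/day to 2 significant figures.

∂h/∂x = (381.13 − 380.91) / (-165 − 0) = -0.001333
∂h/∂y = (381.36 − 380.91) / (245 − 0) = +0.001837
|∇h| = √(-0.001333² + 0.001837²) = 0.00227
Seepage velocity v = K·i/n = 460.0 × 0.00227 / 0.26 = 4.016 m/day.

4.0 m/day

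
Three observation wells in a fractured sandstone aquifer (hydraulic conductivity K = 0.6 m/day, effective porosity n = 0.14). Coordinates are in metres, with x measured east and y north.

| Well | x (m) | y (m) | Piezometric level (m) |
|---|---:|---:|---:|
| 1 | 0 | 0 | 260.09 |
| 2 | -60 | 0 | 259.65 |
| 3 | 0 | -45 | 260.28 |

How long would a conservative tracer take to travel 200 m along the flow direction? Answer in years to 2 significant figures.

∂h/∂x = (259.65 − 260.09) / (-60 − 0) = +0.007333
∂h/∂y = (260.28 − 260.09) / (-45 − 0) = -0.004222
|∇h| = √(0.007333² + -0.004222²) = 0.008462
Seepage velocity v = K·i/n = 0.6 × 0.008462 / 0.14 = 0.03627 m/day.
t = 200 / 0.03627 = 5514 days = 15.1 years.

15 years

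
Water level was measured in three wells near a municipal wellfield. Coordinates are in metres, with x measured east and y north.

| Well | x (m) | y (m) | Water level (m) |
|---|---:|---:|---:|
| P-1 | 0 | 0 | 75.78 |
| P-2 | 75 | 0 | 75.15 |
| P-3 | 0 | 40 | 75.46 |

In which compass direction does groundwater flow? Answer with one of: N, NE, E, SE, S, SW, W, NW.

∂h/∂x = (75.15 − 75.78) / (75 − 0) = -0.008400
∂h/∂y = (75.46 − 75.78) / (40 − 0) = -0.008000
Flow = −∇h = (+0.008400 east, +0.008000 north), which points northeast.

NE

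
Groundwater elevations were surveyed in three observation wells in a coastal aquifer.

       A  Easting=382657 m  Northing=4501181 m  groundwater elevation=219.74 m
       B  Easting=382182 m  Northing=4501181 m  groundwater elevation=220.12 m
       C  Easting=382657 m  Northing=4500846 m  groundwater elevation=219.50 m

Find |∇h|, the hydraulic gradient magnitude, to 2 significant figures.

0.0011

∂h/∂x = (220.12 − 219.74) / (382182 − 382657) = -0.0008000
∂h/∂y = (219.50 − 219.74) / (4500846 − 4501181) = +0.0007164
|∇h| = √(-0.0008000² + 0.0007164²) = 0.001074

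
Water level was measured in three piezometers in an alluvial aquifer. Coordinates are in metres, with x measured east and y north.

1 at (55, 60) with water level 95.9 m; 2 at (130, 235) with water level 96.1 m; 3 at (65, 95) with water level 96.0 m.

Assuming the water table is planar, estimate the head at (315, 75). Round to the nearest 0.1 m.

92.9 m

With h = a·x + b·y + c and 1 as origin, the differences give:
  75·a + 175·b = +0.2
  10·a + 35·b = +0.1
Eliminate b (×35 and ×175, subtract): 875·a = -10.50 → a = ∂h/∂x = -0.01200
Back-substitute: b = ∂h/∂y = +0.006286.
h(315, 75) = 95.9 + (-0.01200)·(260) + (+0.006286)·(15) = 95.9 -3.120 +0.094 = 92.874 m.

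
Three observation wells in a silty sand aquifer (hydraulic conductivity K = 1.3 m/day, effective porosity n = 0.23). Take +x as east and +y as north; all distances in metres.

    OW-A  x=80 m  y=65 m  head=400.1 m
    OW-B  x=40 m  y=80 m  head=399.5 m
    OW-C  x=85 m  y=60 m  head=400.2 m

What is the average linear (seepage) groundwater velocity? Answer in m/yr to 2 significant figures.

Taking OW-A as reference: OW-B−OW-A = (-40, 15, -0.6); OW-C−OW-A = (5, -5, +0.1).
Determinant of the coordinate differences = (-40)·(-5) − 5·15 = 125.
∂h/∂x = [(-0.6)·(-5) − (+0.1)·15] / 125 = +0.01200
∂h/∂y = [(-40)·(+0.1) − 5·(-0.6)] / 125 = -0.008000
|∇h| = √(0.01200² + -0.008000²) = 0.01442
Seepage velocity v = K·i/n = 1.3 × 0.01442 / 0.23 = 0.0815 m/day = 29.77 m/yr.

30 m/yr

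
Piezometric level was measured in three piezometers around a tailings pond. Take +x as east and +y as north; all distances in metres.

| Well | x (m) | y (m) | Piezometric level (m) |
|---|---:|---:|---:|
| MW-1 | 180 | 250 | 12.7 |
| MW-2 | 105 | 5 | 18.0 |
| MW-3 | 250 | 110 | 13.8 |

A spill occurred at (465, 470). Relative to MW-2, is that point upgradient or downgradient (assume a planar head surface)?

Three-point gradient (reference MW-1): Δ to MW-2 = (-75, -245, +5.3), Δ to MW-3 = (70, -140, +1.1).
∂h/∂x = -0.01709, ∂h/∂y = -0.01640 (det = 27650).
Head at (465, 470) = 12.7 + (-0.01709)·(285) + (-0.01640)·(220) = 4.22 m.
That is lower than the 18.0 m at MW-2, so the point is downgradient.

downgradient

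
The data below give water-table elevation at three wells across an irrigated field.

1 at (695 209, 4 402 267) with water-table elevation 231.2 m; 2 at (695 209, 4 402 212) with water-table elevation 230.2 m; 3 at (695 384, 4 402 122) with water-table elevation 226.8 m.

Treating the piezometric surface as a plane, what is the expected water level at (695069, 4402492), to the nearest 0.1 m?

Taking 1 as reference: 2−1 = (0, -55, -1.0); 3−1 = (175, -145, -4.4).
Solve a·Δx + b·Δy = Δh: det = 0·(-145) − 175·(-55) = 9625.
∂h/∂x = [(-1.0)·(-145) − (-4.4)·(-55)] / 9625 = -0.01008
∂h/∂y = [0·(-4.4) − 175·(-1.0)] / 9625 = +0.01818
h(695069, 4402492) = 231.2 + (-0.01008)·(-140) + (+0.01818)·(225) = 231.2 +1.411 +4.091 = 236.702 m.

236.7 m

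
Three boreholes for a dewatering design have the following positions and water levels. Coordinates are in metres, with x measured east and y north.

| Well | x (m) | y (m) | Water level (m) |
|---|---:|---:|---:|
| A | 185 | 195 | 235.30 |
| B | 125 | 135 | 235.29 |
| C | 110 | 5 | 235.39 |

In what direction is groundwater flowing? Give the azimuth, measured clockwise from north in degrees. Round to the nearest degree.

With h = a·x + b·y + c and A as origin, the differences give:
  (-60)·a + (-60)·b = -0.01
  (-75)·a + (-190)·b = +0.09
Eliminate b (×(-190) and ×(-60), subtract): 6900·a = 7.300 → a = ∂h/∂x = +0.001058
Back-substitute: b = ∂h/∂y = -0.0008913.
Flow direction (−∇h) has components (-0.001058 E, +0.0008913 N).
Azimuth = atan2(E, N) = atan2(-0.001058, +0.0008913) = 310.1° ≈ 310°.

310°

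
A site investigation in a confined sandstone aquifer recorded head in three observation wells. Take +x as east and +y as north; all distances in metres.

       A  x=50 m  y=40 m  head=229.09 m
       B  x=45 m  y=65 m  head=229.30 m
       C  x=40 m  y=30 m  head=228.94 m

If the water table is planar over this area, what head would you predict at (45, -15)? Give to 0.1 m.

With h = a·x + b·y + c and A as origin, the differences give:
  (-5)·a + 25·b = +0.21
  (-10)·a + (-10)·b = -0.15
Eliminate b (×(-10) and ×25, subtract): 300·a = 1.650 → a = ∂h/∂x = +0.005500
Back-substitute: b = ∂h/∂y = +0.009500.
h(45, -15) = 229.09 + (+0.005500)·(-5) + (+0.009500)·(-55) = 229.09 -0.028 -0.523 = 228.540 m.

228.5 m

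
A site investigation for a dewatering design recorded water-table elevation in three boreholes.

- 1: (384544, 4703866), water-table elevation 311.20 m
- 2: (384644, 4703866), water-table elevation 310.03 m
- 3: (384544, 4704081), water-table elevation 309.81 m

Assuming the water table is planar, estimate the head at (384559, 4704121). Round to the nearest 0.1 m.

309.4 m

∂h/∂x = (310.03 − 311.20) / (384644 − 384544) = -0.01170
∂h/∂y = (309.81 − 311.20) / (4704081 − 4703866) = -0.006465
h(384559, 4704121) = 311.20 + (-0.01170)·(15) + (-0.006465)·(255) = 311.20 -0.176 -1.649 = 309.376 m.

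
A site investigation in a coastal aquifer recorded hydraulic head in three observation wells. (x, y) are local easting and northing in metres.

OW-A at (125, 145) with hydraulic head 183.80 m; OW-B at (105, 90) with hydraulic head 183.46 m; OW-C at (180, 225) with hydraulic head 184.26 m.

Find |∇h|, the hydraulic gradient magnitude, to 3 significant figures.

Differences from OW-A: to OW-B (Δx, Δy, Δh) = (-20, -55, -0.34); to OW-C = (55, 80, +0.46).
Solve a·Δx + b·Δy = Δh: det = (-20)·80 − 55·(-55) = 1425.
∂h/∂x = [(-0.34)·80 − (+0.46)·(-55)] / 1425 = -0.001333
∂h/∂y = [(-20)·(+0.46) − 55·(-0.34)] / 1425 = +0.006667
|∇h| = √(-0.001333² + 0.006667²) = 0.006799

0.00680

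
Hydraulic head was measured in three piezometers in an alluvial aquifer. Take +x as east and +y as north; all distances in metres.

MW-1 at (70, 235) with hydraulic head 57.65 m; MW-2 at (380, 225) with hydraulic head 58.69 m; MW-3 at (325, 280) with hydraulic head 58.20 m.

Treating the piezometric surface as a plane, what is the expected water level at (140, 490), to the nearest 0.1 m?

Taking MW-1 as reference: MW-2−MW-1 = (310, -10, +1.04); MW-3−MW-1 = (255, 45, +0.55).
Determinant of the coordinate differences = 310·45 − 255·(-10) = 16500.
∂h/∂x = [(+1.04)·45 − (+0.55)·(-10)] / 16500 = +0.003170
∂h/∂y = [310·(+0.55) − 255·(+1.04)] / 16500 = -0.005739
h(140, 490) = 57.65 + (+0.003170)·(70) + (-0.005739)·(255) = 57.65 +0.222 -1.464 = 56.408 m.

56.4 m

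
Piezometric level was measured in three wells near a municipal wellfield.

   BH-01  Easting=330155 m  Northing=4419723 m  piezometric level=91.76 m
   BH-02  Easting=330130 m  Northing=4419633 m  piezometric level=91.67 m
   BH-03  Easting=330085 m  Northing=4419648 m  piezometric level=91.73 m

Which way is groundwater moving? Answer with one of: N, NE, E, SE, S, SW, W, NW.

SE

Differences from BH-01: to BH-02 (Δx, Δy, Δh) = (-25, -90, -0.09); to BH-03 = (-70, -75, -0.03).
Solve a·Δx + b·Δy = Δh: det = (-25)·(-75) − (-70)·(-90) = -4425.
∂h/∂x = [(-0.09)·(-75) − (-0.03)·(-90)] / -4425 = -0.0009153
∂h/∂y = [(-25)·(-0.03) − (-70)·(-0.09)] / -4425 = +0.001254
Flow = −∇h = (+0.0009153 east, -0.001254 north), which points southeast.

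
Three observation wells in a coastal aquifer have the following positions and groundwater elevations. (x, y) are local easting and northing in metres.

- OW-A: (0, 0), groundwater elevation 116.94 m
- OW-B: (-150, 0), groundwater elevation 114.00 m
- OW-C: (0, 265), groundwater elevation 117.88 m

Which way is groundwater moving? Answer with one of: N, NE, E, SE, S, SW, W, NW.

W

∂h/∂x = (114.00 − 116.94) / (-150 − 0) = +0.01960
∂h/∂y = (117.88 − 116.94) / (265 − 0) = +0.003547
Flow = −∇h = (-0.01960 east, -0.003547 north), which points west.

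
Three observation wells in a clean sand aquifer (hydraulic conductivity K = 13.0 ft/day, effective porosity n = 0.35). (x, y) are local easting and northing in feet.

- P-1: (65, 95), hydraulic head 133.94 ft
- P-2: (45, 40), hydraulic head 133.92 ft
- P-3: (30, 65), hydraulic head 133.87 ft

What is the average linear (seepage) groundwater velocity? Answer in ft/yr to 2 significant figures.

34 ft/yr

Taking P-1 as reference: P-2−P-1 = (-20, -55, -0.02); P-3−P-1 = (-35, -30, -0.07).
Solve a·Δx + b·Δy = Δh: det = (-20)·(-30) − (-35)·(-55) = -1325.
∂h/∂x = [(-0.02)·(-30) − (-0.07)·(-55)] / -1325 = +0.002453
∂h/∂y = [(-20)·(-0.07) − (-35)·(-0.02)] / -1325 = -0.0005283
|∇h| = √(0.002453² + -0.0005283²) = 0.002509
Seepage velocity v = K·i/n = 13.0 × 0.002509 / 0.35 = 0.09319 ft/day = 34.04 ft/yr.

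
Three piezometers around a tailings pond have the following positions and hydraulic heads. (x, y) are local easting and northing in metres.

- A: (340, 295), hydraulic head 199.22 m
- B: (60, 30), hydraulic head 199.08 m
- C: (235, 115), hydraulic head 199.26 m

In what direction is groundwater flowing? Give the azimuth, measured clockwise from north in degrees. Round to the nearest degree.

306°

Taking A as reference: B−A = (-280, -265, -0.14); C−A = (-105, -180, +0.04).
Solve a·Δx + b·Δy = Δh: det = (-280)·(-180) − (-105)·(-265) = 22575.
∂h/∂x = [(-0.14)·(-180) − (+0.04)·(-265)] / 22575 = +0.001586
∂h/∂y = [(-280)·(+0.04) − (-105)·(-0.14)] / 22575 = -0.001147
Flow direction (−∇h) has components (-0.001586 E, +0.001147 N).
Azimuth = atan2(E, N) = atan2(-0.001586, +0.001147) = 305.9° ≈ 306°.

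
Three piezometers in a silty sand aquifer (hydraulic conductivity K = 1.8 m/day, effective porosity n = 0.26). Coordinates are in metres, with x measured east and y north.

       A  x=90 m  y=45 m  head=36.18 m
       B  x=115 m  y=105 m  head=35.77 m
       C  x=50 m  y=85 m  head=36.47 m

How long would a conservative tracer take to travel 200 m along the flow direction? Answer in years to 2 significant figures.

With h = a·x + b·y + c and A as origin, the differences give:
  25·a + 60·b = -0.41
  (-40)·a + 40·b = +0.29
Eliminate b (×40 and ×60, subtract): 3400·a = -33.800 → a = ∂h/∂x = -0.009941
Back-substitute: b = ∂h/∂y = -0.002691.
|∇h| = √(-0.009941² + -0.002691²) = 0.0103
Seepage velocity v = K·i/n = 1.8 × 0.0103 / 0.26 = 0.07131 m/day.
t = 200 / 0.07131 = 2805 days = 7.68 years.

7.7 years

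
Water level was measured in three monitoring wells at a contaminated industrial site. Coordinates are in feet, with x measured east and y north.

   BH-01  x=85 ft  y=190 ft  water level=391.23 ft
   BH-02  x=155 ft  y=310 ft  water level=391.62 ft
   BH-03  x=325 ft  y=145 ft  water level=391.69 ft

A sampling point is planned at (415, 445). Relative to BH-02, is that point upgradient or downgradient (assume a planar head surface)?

Three-point gradient (reference BH-01): Δ to BH-02 = (70, 120, +0.39), Δ to BH-03 = (240, -45, +0.46).
∂h/∂x = +0.002277, ∂h/∂y = +0.001922 (det = -31950).
Head at (415, 445) = 391.23 + (+0.002277)·(330) + (+0.001922)·(255) = 392.47 ft.
That is higher than the 391.62 ft at BH-02, so the point is upgradient.

upgradient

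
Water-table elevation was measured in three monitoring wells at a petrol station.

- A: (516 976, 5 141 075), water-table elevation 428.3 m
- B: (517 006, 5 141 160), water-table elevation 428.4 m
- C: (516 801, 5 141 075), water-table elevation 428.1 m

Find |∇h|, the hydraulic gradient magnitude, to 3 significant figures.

0.00138

With h = a·x + b·y + c and A as origin, the differences give:
  30·a + 85·b = +0.1
  (-175)·a + 0·b = -0.2
Eliminate b (×0 and ×85, subtract): 14875·a = 17.00 → a = ∂h/∂x = +0.001143
Back-substitute: b = ∂h/∂y = +0.0007731.
|∇h| = √(0.001143² + 0.0007731²) = 0.00138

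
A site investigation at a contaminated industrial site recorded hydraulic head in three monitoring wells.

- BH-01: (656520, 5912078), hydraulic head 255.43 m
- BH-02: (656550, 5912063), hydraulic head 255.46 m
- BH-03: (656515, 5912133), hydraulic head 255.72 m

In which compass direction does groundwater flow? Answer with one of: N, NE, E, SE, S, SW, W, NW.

With h = a·x + b·y + c and BH-01 as origin, the differences give:
  30·a + (-15)·b = +0.03
  (-5)·a + 55·b = +0.29
Eliminate b (×55 and ×(-15), subtract): 1575·a = 6.000 → a = ∂h/∂x = +0.003810
Back-substitute: b = ∂h/∂y = +0.005619.
Flow = −∇h = (-0.003810 east, -0.005619 north), which points southwest.

SW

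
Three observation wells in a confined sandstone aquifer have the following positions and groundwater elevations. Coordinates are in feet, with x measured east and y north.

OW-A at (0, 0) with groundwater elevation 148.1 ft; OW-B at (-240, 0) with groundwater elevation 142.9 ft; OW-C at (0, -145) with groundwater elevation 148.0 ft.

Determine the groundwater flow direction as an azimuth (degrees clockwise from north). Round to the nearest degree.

∂h/∂x = (142.9 − 148.1) / (-240 − 0) = +0.02167
∂h/∂y = (148.0 − 148.1) / (-145 − 0) = +0.0006897
Flow direction (−∇h) has components (-0.02167 E, -0.0006897 N).
Azimuth = atan2(E, N) = atan2(-0.02167, -0.0006897) = 268.2° ≈ 268°.

268°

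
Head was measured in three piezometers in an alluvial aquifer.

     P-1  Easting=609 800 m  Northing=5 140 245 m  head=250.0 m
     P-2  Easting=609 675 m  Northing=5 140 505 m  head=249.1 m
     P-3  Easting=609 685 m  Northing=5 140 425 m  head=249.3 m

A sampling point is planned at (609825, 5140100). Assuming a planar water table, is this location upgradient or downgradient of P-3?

With h = a·x + b·y + c and P-1 as origin, the differences give:
  (-125)·a + 260·b = -0.9
  (-115)·a + 180·b = -0.7
Eliminate b (×180 and ×260, subtract): 7400·a = 20.00 → a = ∂h/∂x = +0.002703
Back-substitute: b = ∂h/∂y = -0.002162.
Head at (609825, 5140100) = 250.0 + (+0.002703)·(25) + (-0.002162)·(-145) = 250.38 m.
That is higher than the 249.3 m at P-3, so the point is upgradient.

upgradient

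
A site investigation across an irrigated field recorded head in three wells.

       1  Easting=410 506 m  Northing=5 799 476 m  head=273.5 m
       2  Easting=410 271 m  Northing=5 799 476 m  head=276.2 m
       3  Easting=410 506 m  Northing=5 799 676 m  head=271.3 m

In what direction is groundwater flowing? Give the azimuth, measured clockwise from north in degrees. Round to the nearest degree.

046°

∂h/∂x = (276.2 − 273.5) / (410271 − 410506) = -0.01149
∂h/∂y = (271.3 − 273.5) / (5799676 − 5799476) = -0.01100
Flow direction (−∇h) has components (+0.01149 E, +0.01100 N).
Azimuth = atan2(E, N) = atan2(+0.01149, +0.01100) = 46.2° ≈ 046°.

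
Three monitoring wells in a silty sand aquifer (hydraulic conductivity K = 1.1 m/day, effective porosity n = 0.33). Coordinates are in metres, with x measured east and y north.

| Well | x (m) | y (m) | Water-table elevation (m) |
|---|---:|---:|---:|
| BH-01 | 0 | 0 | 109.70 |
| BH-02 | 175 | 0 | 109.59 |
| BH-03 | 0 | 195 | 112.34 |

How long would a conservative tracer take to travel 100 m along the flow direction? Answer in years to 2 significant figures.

6.1 years

∂h/∂x = (109.59 − 109.70) / (175 − 0) = -0.0006286
∂h/∂y = (112.34 − 109.70) / (195 − 0) = +0.01354
|∇h| = √(-0.0006286² + 0.01354²) = 0.01355
Seepage velocity v = K·i/n = 1.1 × 0.01355 / 0.33 = 0.04517 m/day.
t = 100 / 0.04517 = 2214 days = 6.06 years.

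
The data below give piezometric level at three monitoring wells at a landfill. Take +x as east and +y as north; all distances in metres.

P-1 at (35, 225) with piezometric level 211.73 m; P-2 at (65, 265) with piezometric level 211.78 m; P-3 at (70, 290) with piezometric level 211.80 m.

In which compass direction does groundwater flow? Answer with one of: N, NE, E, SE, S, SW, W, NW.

Taking P-1 as reference: P-2−P-1 = (30, 40, +0.05); P-3−P-1 = (35, 65, +0.07).
Solve a·Δx + b·Δy = Δh: det = 30·65 − 35·40 = 550.
∂h/∂x = [(+0.05)·65 − (+0.07)·40] / 550 = +0.0008182
∂h/∂y = [30·(+0.07) − 35·(+0.05)] / 550 = +0.0006364
Flow = −∇h = (-0.0008182 east, -0.0006364 north), which points southwest.

SW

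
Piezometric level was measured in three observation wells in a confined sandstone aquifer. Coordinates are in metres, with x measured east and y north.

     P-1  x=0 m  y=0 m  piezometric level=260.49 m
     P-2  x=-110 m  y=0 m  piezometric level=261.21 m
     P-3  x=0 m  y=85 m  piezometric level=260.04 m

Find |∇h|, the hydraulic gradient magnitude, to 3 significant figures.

∂h/∂x = (261.21 − 260.49) / (-110 − 0) = -0.006545
∂h/∂y = (260.04 − 260.49) / (85 − 0) = -0.005294
|∇h| = √(-0.006545² + -0.005294²) = 0.008418

0.00842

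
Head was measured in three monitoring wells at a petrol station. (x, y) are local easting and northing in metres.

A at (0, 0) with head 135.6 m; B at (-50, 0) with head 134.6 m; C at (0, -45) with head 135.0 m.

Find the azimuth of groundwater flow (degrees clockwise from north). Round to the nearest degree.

236°

∂h/∂x = (134.6 − 135.6) / (-50 − 0) = +0.02000
∂h/∂y = (135.0 − 135.6) / (-45 − 0) = +0.01333
Flow direction (−∇h) has components (-0.02000 E, -0.01333 N).
Azimuth = atan2(E, N) = atan2(-0.02000, -0.01333) = 236.3° ≈ 236°.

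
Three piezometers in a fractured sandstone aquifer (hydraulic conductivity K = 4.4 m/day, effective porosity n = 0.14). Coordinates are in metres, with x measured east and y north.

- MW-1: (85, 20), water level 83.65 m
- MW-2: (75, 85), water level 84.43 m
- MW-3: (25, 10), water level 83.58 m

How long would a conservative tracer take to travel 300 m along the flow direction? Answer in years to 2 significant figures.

With h = a·x + b·y + c and MW-1 as origin, the differences give:
  (-10)·a + 65·b = +0.78
  (-60)·a + (-10)·b = -0.07
Eliminate b (×(-10) and ×65, subtract): 4000·a = -3.250 → a = ∂h/∂x = -0.0008125
Back-substitute: b = ∂h/∂y = +0.01188.
|∇h| = √(-0.0008125² + 0.01188²) = 0.01191
Seepage velocity v = K·i/n = 4.4 × 0.01191 / 0.14 = 0.3743 m/day.
t = 300 / 0.3743 = 801.5 days = 2.19 years.

2.2 years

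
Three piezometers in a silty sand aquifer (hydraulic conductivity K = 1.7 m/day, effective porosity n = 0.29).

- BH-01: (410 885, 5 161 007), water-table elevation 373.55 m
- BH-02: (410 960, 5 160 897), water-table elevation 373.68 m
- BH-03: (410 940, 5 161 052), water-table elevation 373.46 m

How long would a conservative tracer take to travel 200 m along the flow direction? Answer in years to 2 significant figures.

Three-point gradient (reference BH-01): Δ to BH-02 = (75, -110, +0.13), Δ to BH-03 = (55, 45, -0.09).
∂h/∂x = -0.0004297, ∂h/∂y = -0.001475 (det = 9425).
|∇h| = √(-0.0004297² + -0.001475²) = 0.001536
Seepage velocity v = K·i/n = 1.7 × 0.001536 / 0.29 = 0.009004 m/day.
t = 200 / 0.009004 = 2.221e+04 days = 60.8 years.

61 years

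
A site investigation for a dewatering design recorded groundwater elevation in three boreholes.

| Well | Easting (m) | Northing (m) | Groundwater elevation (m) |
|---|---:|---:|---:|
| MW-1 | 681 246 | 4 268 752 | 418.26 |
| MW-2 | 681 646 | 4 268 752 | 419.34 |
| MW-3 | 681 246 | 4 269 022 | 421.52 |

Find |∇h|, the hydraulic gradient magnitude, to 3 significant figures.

∂h/∂x = (419.34 − 418.26) / (681646 − 681246) = +0.002700
∂h/∂y = (421.52 − 418.26) / (4269022 − 4268752) = +0.01207
|∇h| = √(0.002700² + 0.01207²) = 0.01237

0.0124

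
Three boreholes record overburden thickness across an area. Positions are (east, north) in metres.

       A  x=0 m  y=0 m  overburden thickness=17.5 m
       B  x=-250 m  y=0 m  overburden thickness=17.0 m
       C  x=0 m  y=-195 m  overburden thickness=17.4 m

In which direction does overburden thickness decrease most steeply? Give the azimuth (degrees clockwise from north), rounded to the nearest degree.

∂d/∂x = (17.0 − 17.5) / (-250 − 0) = +0.002000
∂d/∂y = (17.4 − 17.5) / (-195 − 0) = +0.0005128
Steepest decrease is along −∇f: components (-0.002000 E, -0.0005128 N).
Azimuth = atan2(-0.002000, -0.0005128) = 255.6° ≈ 256°.

256°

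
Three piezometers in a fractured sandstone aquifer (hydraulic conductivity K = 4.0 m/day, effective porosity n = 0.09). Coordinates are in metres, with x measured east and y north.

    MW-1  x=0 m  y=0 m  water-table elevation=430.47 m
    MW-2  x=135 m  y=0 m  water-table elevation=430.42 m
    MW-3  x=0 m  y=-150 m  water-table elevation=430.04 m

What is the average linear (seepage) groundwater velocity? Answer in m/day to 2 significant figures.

0.13 m/day

∂h/∂x = (430.42 − 430.47) / (135 − 0) = -0.0003704
∂h/∂y = (430.04 − 430.47) / (-150 − 0) = +0.002867
|∇h| = √(-0.0003704² + 0.002867²) = 0.002891
Seepage velocity v = K·i/n = 4.0 × 0.002891 / 0.09 = 0.1285 m/day.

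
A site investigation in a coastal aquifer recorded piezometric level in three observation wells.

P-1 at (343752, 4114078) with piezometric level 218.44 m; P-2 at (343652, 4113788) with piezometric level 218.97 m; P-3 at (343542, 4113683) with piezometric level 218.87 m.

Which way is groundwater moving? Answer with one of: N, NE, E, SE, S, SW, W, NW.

NW

With h = a·x + b·y + c and P-1 as origin, the differences give:
  (-100)·a + (-290)·b = +0.53
  (-210)·a + (-395)·b = +0.43
Eliminate b (×(-395) and ×(-290), subtract): -21400·a = -84.650 → a = ∂h/∂x = +0.003956
Back-substitute: b = ∂h/∂y = -0.003192.
Flow = −∇h = (-0.003956 east, +0.003192 north), which points northwest.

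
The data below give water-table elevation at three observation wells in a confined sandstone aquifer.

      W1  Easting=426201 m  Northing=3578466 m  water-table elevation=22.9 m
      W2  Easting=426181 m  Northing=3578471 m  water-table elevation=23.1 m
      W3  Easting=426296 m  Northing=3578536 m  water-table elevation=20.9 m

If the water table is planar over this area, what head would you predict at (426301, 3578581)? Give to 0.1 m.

With h = a·x + b·y + c and W1 as origin, the differences give:
  (-20)·a + 5·b = +0.2
  95·a + 70·b = -2.0
Eliminate b (×70 and ×5, subtract): -1875·a = 24.00 → a = ∂h/∂x = -0.01280
Back-substitute: b = ∂h/∂y = -0.01120.
h(426301, 3578581) = 22.9 + (-0.01280)·(100) + (-0.01120)·(115) = 22.9 -1.280 -1.288 = 20.332 m.

20.3 m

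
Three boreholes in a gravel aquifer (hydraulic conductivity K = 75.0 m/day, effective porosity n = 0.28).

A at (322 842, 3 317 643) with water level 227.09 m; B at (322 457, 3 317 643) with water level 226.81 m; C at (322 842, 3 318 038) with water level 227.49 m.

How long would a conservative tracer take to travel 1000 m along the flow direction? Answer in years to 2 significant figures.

∂h/∂x = (226.81 − 227.09) / (322457 − 322842) = +0.0007273
∂h/∂y = (227.49 − 227.09) / (3318038 − 3317643) = +0.001013
|∇h| = √(0.0007273² + 0.001013²) = 0.001247
Seepage velocity v = K·i/n = 75.0 × 0.001247 / 0.28 = 0.334 m/day.
t = 1000 / 0.334 = 2994 days = 8.2 years.

8.2 years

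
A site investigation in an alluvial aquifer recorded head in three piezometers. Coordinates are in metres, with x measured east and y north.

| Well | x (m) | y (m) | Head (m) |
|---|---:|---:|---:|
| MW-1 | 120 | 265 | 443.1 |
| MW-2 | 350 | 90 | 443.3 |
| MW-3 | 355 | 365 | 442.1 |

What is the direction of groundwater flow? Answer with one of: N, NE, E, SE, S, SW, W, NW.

With h = a·x + b·y + c and MW-1 as origin, the differences give:
  230·a + (-175)·b = +0.2
  235·a + 100·b = -1.0
Eliminate b (×100 and ×(-175), subtract): 64125·a = -155.00 → a = ∂h/∂x = -0.002417
Back-substitute: b = ∂h/∂y = -0.004320.
Flow = −∇h = (+0.002417 east, +0.004320 north), which points northeast.

NE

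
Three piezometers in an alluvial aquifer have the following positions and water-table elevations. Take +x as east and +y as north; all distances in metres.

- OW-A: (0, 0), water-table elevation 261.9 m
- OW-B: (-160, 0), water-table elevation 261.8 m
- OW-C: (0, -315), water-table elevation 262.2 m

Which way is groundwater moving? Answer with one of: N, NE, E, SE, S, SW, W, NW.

∂h/∂x = (261.8 − 261.9) / (-160 − 0) = +0.0006250
∂h/∂y = (262.2 − 261.9) / (-315 − 0) = -0.0009524
Flow = −∇h = (-0.0006250 east, +0.0009524 north), which points northwest.

NW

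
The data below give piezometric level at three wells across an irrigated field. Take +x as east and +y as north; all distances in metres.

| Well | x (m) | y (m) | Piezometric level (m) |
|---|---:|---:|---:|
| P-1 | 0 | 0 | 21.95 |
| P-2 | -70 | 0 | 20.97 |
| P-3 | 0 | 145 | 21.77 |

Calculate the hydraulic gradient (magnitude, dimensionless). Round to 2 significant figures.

0.014

∂h/∂x = (20.97 − 21.95) / (-70 − 0) = +0.01400
∂h/∂y = (21.77 − 21.95) / (145 − 0) = -0.001241
|∇h| = √(0.01400² + -0.001241²) = 0.01405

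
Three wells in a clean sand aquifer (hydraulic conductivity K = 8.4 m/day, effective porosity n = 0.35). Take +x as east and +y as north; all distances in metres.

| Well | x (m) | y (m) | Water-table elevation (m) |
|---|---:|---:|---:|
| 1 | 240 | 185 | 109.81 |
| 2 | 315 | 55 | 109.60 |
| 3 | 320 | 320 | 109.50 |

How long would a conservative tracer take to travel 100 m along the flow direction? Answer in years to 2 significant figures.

Three-point gradient (reference 1): Δ to 2 = (75, -130, -0.21), Δ to 3 = (80, 135, -0.31).
∂h/∂x = -0.003345, ∂h/∂y = -0.0003143 (det = 20525).
|∇h| = √(-0.003345² + -0.0003143²) = 0.00336
Seepage velocity v = K·i/n = 8.4 × 0.00336 / 0.35 = 0.08064 m/day.
t = 100 / 0.08064 = 1240 days = 3.39 years.

3.4 years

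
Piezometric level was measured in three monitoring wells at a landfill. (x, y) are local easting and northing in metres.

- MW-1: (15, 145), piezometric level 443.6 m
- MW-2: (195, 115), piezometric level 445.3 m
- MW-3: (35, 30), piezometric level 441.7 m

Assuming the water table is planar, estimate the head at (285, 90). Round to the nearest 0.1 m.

Taking MW-1 as reference: MW-2−MW-1 = (180, -30, +1.7); MW-3−MW-1 = (20, -115, -1.9).
Solve a·Δx + b·Δy = Δh: det = 180·(-115) − 20·(-30) = -20100.
∂h/∂x = [(+1.7)·(-115) − (-1.9)·(-30)] / -20100 = +0.01256
∂h/∂y = [180·(-1.9) − 20·(+1.7)] / -20100 = +0.01871
h(285, 90) = 443.6 + (+0.01256)·(270) + (+0.01871)·(-55) = 443.6 +3.392 -1.029 = 445.963 m.

446.0 m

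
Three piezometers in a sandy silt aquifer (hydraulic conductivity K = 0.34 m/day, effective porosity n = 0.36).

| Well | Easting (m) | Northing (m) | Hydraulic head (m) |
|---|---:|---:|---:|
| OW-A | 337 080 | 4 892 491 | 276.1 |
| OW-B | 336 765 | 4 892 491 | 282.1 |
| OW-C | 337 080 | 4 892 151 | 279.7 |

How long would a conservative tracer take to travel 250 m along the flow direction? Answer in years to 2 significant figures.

∂h/∂x = (282.1 − 276.1) / (336765 − 337080) = -0.01905
∂h/∂y = (279.7 − 276.1) / (4892151 − 4892491) = -0.01059
|∇h| = √(-0.01905² + -0.01059²) = 0.0218
Seepage velocity v = K·i/n = 0.34 × 0.0218 / 0.36 = 0.02059 m/day.
t = 250 / 0.02059 = 1.214e+04 days = 33.2 years.

33 years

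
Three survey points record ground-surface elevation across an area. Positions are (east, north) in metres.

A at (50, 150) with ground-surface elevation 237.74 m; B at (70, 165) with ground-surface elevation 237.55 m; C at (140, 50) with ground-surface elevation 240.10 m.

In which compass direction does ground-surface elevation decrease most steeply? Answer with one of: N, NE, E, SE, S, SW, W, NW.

Three-point gradient (reference A): Δ to B = (20, 15, -0.19), Δ to C = (90, -100, +2.36).
∂z/∂x = +0.004896, ∂z/∂y = -0.01919 (det = -3350).
Steepest decrease is along −∇f = (-0.004896 E, +0.01919 N) → north.

N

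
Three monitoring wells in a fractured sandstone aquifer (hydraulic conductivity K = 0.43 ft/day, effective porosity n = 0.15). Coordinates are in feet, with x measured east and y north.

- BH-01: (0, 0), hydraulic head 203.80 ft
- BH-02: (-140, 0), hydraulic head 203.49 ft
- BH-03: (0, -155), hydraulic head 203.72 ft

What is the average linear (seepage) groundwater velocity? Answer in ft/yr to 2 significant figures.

∂h/∂x = (203.49 − 203.80) / (-140 − 0) = +0.002214
∂h/∂y = (203.72 − 203.80) / (-155 − 0) = +0.0005161
|∇h| = √(0.002214² + 0.0005161²) = 0.002273
Seepage velocity v = K·i/n = 0.43 × 0.002273 / 0.15 = 0.006516 ft/day = 2.38 ft/yr.

2.4 ft/yr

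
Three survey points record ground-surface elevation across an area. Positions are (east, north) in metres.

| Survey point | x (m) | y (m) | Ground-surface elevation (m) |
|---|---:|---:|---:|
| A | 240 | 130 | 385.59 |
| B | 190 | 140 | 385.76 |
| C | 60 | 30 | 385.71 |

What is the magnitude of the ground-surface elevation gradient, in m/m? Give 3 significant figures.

Three-point gradient (reference A): Δ to B = (-50, 10, +0.17), Δ to C = (-180, -100, +0.12).
∂z/∂x = -0.002676, ∂z/∂y = +0.003618 (det = 6800).
|∇f| = √(-0.002676² + 0.003618²) = 0.0045 m/m

0.00450 m/m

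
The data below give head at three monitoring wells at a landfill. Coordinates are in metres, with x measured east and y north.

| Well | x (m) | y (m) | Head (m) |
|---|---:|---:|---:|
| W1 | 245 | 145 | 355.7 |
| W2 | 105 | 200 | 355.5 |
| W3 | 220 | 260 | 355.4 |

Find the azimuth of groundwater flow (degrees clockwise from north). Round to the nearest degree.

350°

Differences from W1: to W2 (Δx, Δy, Δh) = (-140, 55, -0.2); to W3 = (-25, 115, -0.3).
Solve a·Δx + b·Δy = Δh: det = (-140)·115 − (-25)·55 = -14725.
∂h/∂x = [(-0.2)·115 − (-0.3)·55] / -14725 = +0.0004414
∂h/∂y = [(-140)·(-0.3) − (-25)·(-0.2)] / -14725 = -0.002513
Flow direction (−∇h) has components (-0.0004414 E, +0.002513 N).
Azimuth = atan2(E, N) = atan2(-0.0004414, +0.002513) = 350.0° ≈ 350°.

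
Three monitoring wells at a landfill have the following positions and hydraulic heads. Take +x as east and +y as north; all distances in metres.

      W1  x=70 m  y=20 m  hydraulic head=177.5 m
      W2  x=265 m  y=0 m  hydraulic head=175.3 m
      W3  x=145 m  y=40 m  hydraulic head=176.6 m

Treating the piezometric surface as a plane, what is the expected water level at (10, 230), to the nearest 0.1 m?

177.8 m

Taking W1 as reference: W2−W1 = (195, -20, -2.2); W3−W1 = (75, 20, -0.9).
Solve a·Δx + b·Δy = Δh: det = 195·20 − 75·(-20) = 5400.
∂h/∂x = [(-2.2)·20 − (-0.9)·(-20)] / 5400 = -0.01148
∂h/∂y = [195·(-0.9) − 75·(-2.2)] / 5400 = -0.001944
h(10, 230) = 177.5 + (-0.01148)·(-60) + (-0.001944)·(210) = 177.5 +0.689 -0.408 = 177.781 m.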